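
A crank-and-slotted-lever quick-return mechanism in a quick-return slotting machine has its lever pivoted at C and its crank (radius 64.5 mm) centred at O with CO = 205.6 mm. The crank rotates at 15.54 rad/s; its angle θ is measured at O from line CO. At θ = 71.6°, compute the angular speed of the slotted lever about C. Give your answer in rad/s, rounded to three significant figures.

2.37

ω = 15.54 rad/s
Crank pin A relative to C: A = (d + r cosθ, r sinθ); lever angle φ = atan2(r sinθ, d + r cosθ).
Differentiating tanφ: φ̇ = rω(d cosθ + r)/(d² + r² + 2dr cosθ).
d² + r² + 2dr cosθ = |CA|² = 0.0548034 m²;  d cosθ + r = +0.1294 m.
|ω_lever| = |0.0645·15.54·+0.1294| / 0.0548034 = 2.3666 rad/s.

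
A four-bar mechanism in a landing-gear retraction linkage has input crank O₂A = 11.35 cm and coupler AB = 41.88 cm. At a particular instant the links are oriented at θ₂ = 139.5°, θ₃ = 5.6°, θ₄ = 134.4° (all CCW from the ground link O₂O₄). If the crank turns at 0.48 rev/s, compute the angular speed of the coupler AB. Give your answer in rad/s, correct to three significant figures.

0.0932

ω₂ = 3.016 rad/s (from 0.48 rev/s).
Differentiating the loop-closure r₂e^{iθ₂}+r₃e^{iθ₃}=r₁+r₄e^{iθ₄} gives r₂ω₂e^{iθ₂}+r₃ω₃e^{iθ₃}=r₄ω₄e^{iθ₄}.
Eliminating the other unknown: ω₃ = r₂ω₂ sin(θ₄−θ₂) / [r₃ sin(θ₃−θ₄)].
Numerator sine = -0.08889; denominator sine = -0.77934.
Result = 0.1135·3.016·(-0.08889) / (0.4188·(-0.77934)) = +0.093231 rad/s; magnitude 0.093231 rad/s.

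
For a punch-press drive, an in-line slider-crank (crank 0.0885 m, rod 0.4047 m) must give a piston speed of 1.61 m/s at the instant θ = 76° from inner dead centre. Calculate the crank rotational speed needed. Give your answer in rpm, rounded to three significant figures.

For an in-line slider-crank, |v_piston| = rω|sinθ|·[1 + r cosθ/√(L² − r² sin²θ)].
With r = 0.0885 m, L = 0.4047 m, θ = 76°: the bracketed kinematic factor |dx/dθ| = 0.09052 m.
ω = v/|dx/dθ| = 1.61/0.09052 = 17.786 rad/s.
N = 60ω/(2π) = 169.85 rpm.

170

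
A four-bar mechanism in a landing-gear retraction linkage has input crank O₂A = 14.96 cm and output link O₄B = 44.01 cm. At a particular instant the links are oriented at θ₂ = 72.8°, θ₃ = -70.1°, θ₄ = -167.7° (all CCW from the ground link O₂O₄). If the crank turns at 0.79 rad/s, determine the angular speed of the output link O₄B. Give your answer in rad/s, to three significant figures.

ω₂ = 0.79 rad/s
Differentiating the loop-closure r₂e^{iθ₂}+r₃e^{iθ₃}=r₁+r₄e^{iθ₄} gives r₂ω₂e^{iθ₂}+r₃ω₃e^{iθ₃}=r₄ω₄e^{iθ₄}.
Eliminating the other unknown: ω₄ = r₂ω₂ sin(θ₂−θ₃) / [r₄ sin(θ₄−θ₃)].
Numerator sine = +0.60321; denominator sine = -0.99122.
Result = 0.1496·0.79·(+0.60321) / (0.4401·(-0.99122)) = -0.16342 rad/s; magnitude 0.16342 rad/s.

0.163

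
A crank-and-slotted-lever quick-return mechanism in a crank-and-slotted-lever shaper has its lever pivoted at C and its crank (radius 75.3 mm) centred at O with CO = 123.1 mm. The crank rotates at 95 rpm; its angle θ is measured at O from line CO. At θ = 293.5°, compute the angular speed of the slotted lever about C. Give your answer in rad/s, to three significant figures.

3.30

ω = 9.948 rad/s (from 95 rpm).
Crank pin A relative to C: A = (d + r cosθ, r sinθ); lever angle φ = atan2(r sinθ, d + r cosθ).
Differentiating tanφ: φ̇ = rω(d cosθ + r)/(d² + r² + 2dr cosθ).
d² + r² + 2dr cosθ = |CA|² = 0.0282161 m²;  d cosθ + r = +0.12439 m.
|ω_lever| = |0.0753·9.948·+0.12439| / 0.0282161 = 3.3023 rad/s.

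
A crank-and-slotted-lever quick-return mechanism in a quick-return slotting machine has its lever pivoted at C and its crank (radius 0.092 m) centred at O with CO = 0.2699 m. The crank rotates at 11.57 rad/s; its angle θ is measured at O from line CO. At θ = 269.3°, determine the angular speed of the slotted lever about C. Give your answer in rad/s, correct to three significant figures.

1.17

ω = 11.57 rad/s
Crank pin A relative to C: A = (d + r cosθ, r sinθ); lever angle φ = atan2(r sinθ, d + r cosθ).
Differentiating tanφ: φ̇ = rω(d cosθ + r)/(d² + r² + 2dr cosθ).
d² + r² + 2dr cosθ = |CA|² = 0.0807033 m²;  d cosθ + r = +0.088703 m.
|ω_lever| = |0.092·11.57·+0.088703| / 0.0807033 = 1.1699 rad/s.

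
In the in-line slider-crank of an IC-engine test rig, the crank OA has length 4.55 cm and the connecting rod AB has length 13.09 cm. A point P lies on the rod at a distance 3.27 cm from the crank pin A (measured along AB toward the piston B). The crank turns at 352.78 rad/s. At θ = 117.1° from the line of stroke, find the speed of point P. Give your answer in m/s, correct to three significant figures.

14.8

ω = 352.8 rad/s.  Crank-pin speed |V_A| = rω = 16.051 m/s, perpendicular to OA.
Rod angle: sinφ = −(r/L) sinθ ⇒ φ = -18.025°; ω_rod = −rω cosθ/√(L²−r²sin²θ) = +58.744 rad/s.
V_P = V_A + ω_rod × AP, with AP = 0.0327 m along the rod.
Components: V_Px = −rω sinθ − a·ω_rod·sinφ = -13.695 m/s;  V_Py = rω cosθ + a·ω_rod·cosφ = -5.4855 m/s.
|V_P| = √(V_Px² + V_Py²) = 14.753 m/s.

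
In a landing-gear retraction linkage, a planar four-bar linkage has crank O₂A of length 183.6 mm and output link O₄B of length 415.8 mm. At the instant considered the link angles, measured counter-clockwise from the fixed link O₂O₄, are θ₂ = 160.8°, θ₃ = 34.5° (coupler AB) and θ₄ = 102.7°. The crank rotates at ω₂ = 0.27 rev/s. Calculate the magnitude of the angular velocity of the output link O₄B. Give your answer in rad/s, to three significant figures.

0.650

ω₂ = 1.696 rad/s (from 0.27 rev/s).
Differentiating the loop-closure r₂e^{iθ₂}+r₃e^{iθ₃}=r₁+r₄e^{iθ₄} gives r₂ω₂e^{iθ₂}+r₃ω₃e^{iθ₃}=r₄ω₄e^{iθ₄}.
Eliminating the other unknown: ω₄ = r₂ω₂ sin(θ₂−θ₃) / [r₄ sin(θ₄−θ₃)].
Numerator sine = +0.80593; denominator sine = +0.92849.
Result = 0.1836·1.696·(+0.80593) / (0.4158·(+0.92849)) = +0.65021 rad/s; magnitude 0.65021 rad/s.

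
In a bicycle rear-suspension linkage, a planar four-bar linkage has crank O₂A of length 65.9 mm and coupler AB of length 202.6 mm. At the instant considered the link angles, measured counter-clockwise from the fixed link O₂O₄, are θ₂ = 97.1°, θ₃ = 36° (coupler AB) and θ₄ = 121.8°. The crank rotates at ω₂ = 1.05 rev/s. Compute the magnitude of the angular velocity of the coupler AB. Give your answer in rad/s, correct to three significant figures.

ω₂ = 6.597 rad/s (from 1.05 rev/s).
Differentiating the loop-closure r₂e^{iθ₂}+r₃e^{iθ₃}=r₁+r₄e^{iθ₄} gives r₂ω₂e^{iθ₂}+r₃ω₃e^{iθ₃}=r₄ω₄e^{iθ₄}.
Eliminating the other unknown: ω₃ = r₂ω₂ sin(θ₄−θ₂) / [r₃ sin(θ₃−θ₄)].
Numerator sine = +0.41787; denominator sine = -0.99731.
Result = 0.0659·6.597·(+0.41787) / (0.2026·(-0.99731)) = -0.89913 rad/s; magnitude 0.89913 rad/s.

0.899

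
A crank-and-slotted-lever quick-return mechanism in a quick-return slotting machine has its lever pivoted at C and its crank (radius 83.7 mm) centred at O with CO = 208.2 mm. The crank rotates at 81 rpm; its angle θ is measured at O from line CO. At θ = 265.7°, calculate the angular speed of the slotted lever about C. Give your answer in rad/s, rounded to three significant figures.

1.01

ω = 8.482 rad/s (from 81 rpm).
Crank pin A relative to C: A = (d + r cosθ, r sinθ); lever angle φ = atan2(r sinθ, d + r cosθ).
Differentiating tanφ: φ̇ = rω(d cosθ + r)/(d² + r² + 2dr cosθ).
d² + r² + 2dr cosθ = |CA|² = 0.0477397 m²;  d cosθ + r = +0.068089 m.
|ω_lever| = |0.0837·8.482·+0.068089| / 0.0477397 = 1.0126 rad/s.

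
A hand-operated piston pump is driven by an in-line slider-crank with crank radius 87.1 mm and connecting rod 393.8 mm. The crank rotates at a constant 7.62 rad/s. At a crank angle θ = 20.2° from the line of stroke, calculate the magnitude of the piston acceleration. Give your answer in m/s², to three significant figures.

ω = 7.62 rad/s
x(θ) = r cosθ + √(L² − r² sin²θ); with ω constant, a = ω²·d²x/dθ².
d²x/dθ² = −r cosθ − r²(cos2θ)/√u − r⁴ sin²2θ/(4u^{3/2}),  u = L² − r² sin²θ = 0.154174 m².
Substituting r = 0.0871 m, L = 0.3938 m, θ = 20.2°: d²x/dθ² = -0.096556 m.
a = ω²·d²x/dθ² = (7.62)²·(-0.096556) = -5.6065 m/s²;  |a| = 5.6065 m/s².

5.61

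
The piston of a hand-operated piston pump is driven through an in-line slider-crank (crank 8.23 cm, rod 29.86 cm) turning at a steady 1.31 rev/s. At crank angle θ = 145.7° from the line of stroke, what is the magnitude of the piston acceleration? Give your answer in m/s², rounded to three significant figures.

4.01

ω = 2π·1.31 = 8.231 rad/s
x(θ) = r cosθ + √(L² − r² sin²θ); with ω constant, a = ω²·d²x/dθ².
d²x/dθ² = −r cosθ − r²(cos2θ)/√u − r⁴ sin²2θ/(4u^{3/2}),  u = L² − r² sin²θ = 0.087011 m².
Substituting r = 0.0823 m, L = 0.2986 m, θ = 145.7°: d²x/dθ² = +0.059222 m.
a = ω²·d²x/dθ² = (8.231)²·(+0.059222) = +4.0122 m/s²;  |a| = 4.0122 m/s².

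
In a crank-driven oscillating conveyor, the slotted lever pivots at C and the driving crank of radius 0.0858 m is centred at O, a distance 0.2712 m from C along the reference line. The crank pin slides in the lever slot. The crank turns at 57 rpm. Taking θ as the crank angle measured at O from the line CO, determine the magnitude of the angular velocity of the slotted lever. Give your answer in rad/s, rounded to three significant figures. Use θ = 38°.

ω = 5.969 rad/s (from 57 rpm).
Crank pin A relative to C: A = (d + r cosθ, r sinθ); lever angle φ = atan2(r sinθ, d + r cosθ).
Differentiating tanφ: φ̇ = rω(d cosθ + r)/(d² + r² + 2dr cosθ).
d² + r² + 2dr cosθ = |CA|² = 0.117583 m²;  d cosθ + r = +0.29951 m.
|ω_lever| = |0.0858·5.969·+0.29951| / 0.117583 = 1.3045 rad/s.

1.30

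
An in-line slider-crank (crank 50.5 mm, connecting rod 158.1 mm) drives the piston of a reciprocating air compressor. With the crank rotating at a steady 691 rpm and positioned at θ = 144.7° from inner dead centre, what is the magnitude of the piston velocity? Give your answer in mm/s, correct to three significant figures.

ω = 2π·691/60 = 72.36 rad/s
For an in-line slider-crank, x = r cosθ + √(L² − r² sin²θ), so v = −rω sinθ·[1 + r cosθ/√(L² − r² sin²θ)].
With r = 0.0505 m, L = 0.1581 m, θ = 144.7°: √(L² − r² sin²θ) = 0.15538 m.
v = −0.0505·72.36·0.57786·[1 + 0.0505·-0.81614/0.15538] = -1.5515 m/s.
|v| = 1.5515 m/s = 1551.5 mm/s.

1550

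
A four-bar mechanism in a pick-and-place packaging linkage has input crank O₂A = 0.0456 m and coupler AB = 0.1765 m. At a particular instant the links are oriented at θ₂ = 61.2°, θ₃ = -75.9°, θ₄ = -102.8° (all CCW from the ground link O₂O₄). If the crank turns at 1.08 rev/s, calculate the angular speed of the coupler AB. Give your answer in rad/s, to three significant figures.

1.07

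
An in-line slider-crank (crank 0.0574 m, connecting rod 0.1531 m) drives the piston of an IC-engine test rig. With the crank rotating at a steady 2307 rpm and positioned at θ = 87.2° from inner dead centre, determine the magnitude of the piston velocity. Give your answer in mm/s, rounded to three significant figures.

14100

ω = 2π·2307/60 = 241.6 rad/s
For an in-line slider-crank, x = r cosθ + √(L² − r² sin²θ), so v = −rω sinθ·[1 + r cosθ/√(L² − r² sin²θ)].
With r = 0.0574 m, L = 0.1531 m, θ = 87.2°: √(L² − r² sin²θ) = 0.14196 m.
v = −0.0574·241.6·0.99881·[1 + 0.0574·0.04885/0.14196] = -14.124 m/s.
|v| = 14.124 m/s = 14124 mm/s.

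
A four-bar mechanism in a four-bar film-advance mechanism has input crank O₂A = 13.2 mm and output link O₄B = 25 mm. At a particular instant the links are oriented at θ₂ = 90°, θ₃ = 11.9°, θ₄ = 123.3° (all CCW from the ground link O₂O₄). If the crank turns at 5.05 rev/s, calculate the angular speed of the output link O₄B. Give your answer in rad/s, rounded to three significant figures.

17.6

ω₂ = 31.73 rad/s (from 5.05 rev/s).
Differentiating the loop-closure r₂e^{iθ₂}+r₃e^{iθ₃}=r₁+r₄e^{iθ₄} gives r₂ω₂e^{iθ₂}+r₃ω₃e^{iθ₃}=r₄ω₄e^{iθ₄}.
Eliminating the other unknown: ω₄ = r₂ω₂ sin(θ₂−θ₃) / [r₄ sin(θ₄−θ₃)].
Numerator sine = +0.97851; denominator sine = +0.93106.
Result = 0.0132·31.73·(+0.97851) / (0.025·(+0.93106)) = +17.607 rad/s; magnitude 17.607 rad/s.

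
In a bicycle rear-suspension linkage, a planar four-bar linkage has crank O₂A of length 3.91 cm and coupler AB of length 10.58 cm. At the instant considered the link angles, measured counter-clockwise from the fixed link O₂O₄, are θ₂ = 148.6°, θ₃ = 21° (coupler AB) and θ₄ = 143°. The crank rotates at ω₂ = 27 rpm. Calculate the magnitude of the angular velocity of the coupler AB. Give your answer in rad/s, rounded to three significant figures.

0.120

ω₂ = 2.827 rad/s (from 27 rpm).
Differentiating the loop-closure r₂e^{iθ₂}+r₃e^{iθ₃}=r₁+r₄e^{iθ₄} gives r₂ω₂e^{iθ₂}+r₃ω₃e^{iθ₃}=r₄ω₄e^{iθ₄}.
Eliminating the other unknown: ω₃ = r₂ω₂ sin(θ₄−θ₂) / [r₃ sin(θ₃−θ₄)].
Numerator sine = -0.09758; denominator sine = -0.84805.
Result = 0.0391·2.827·(-0.09758) / (0.1058·(-0.84805)) = +0.12024 rad/s; magnitude 0.12024 rad/s.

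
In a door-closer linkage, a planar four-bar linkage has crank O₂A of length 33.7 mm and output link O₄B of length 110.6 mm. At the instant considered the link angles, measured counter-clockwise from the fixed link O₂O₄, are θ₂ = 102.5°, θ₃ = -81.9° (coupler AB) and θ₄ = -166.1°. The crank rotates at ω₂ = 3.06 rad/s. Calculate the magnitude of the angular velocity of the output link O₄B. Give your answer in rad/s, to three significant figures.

0.0719

ω₂ = 3.06 rad/s
Differentiating the loop-closure r₂e^{iθ₂}+r₃e^{iθ₃}=r₁+r₄e^{iθ₄} gives r₂ω₂e^{iθ₂}+r₃ω₃e^{iθ₃}=r₄ω₄e^{iθ₄}.
Eliminating the other unknown: ω₄ = r₂ω₂ sin(θ₂−θ₃) / [r₄ sin(θ₄−θ₃)].
Numerator sine = -0.07672; denominator sine = -0.99488.
Result = 0.0337·3.06·(-0.07672) / (0.1106·(-0.99488)) = +0.0719 rad/s; magnitude 0.0719 rad/s.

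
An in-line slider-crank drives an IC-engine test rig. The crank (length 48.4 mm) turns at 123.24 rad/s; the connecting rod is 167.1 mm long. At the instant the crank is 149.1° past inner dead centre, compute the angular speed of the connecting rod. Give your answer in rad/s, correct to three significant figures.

ω = 123.2 rad/s
The rod makes angle φ with the slider axis where L sinφ = r sinθ; differentiating, L cosφ·φ̇ = r ω cosθ.
L cosφ = √(L² − r² sin²θ) = 0.16524 m.
|ω_rod| = r ω |cosθ| / √(L² − r² sin²θ) = 0.0484·123.2·0.85806/0.16524 = 30.974 rad/s.

31.0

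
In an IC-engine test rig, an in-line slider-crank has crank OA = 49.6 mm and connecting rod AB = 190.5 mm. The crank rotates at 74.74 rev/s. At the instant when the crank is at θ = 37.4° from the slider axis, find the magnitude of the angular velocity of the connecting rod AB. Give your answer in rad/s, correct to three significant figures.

98.4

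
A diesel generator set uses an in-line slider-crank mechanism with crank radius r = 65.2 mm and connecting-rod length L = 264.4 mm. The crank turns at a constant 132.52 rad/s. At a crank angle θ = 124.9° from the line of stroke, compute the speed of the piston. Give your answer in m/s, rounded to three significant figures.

ω = 132.5 rad/s
For an in-line slider-crank, x = r cosθ + √(L² − r² sin²θ), so v = −rω sinθ·[1 + r cosθ/√(L² − r² sin²θ)].
With r = 0.0652 m, L = 0.2644 m, θ = 124.9°: √(L² − r² sin²θ) = 0.25894 m.
v = −0.0652·132.5·0.82015·[1 + 0.0652·-0.57215/0.25894] = -6.0655 m/s.
|v| = 6.0655 m/s.

6.07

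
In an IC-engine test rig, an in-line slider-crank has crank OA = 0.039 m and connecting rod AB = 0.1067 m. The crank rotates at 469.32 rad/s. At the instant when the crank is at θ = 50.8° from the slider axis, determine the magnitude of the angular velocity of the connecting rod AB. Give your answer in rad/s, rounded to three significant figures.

113

ω = 469.3 rad/s
The rod makes angle φ with the slider axis where L sinφ = r sinθ; differentiating, L cosφ·φ̇ = r ω cosθ.
L cosφ = √(L² − r² sin²θ) = 0.10233 m.
|ω_rod| = r ω |cosθ| / √(L² − r² sin²θ) = 0.039·469.3·0.63203/0.10233 = 113.05 rad/s.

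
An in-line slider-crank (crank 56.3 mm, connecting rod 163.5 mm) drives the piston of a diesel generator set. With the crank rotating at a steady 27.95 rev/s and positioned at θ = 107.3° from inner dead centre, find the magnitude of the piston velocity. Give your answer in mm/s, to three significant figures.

8420

ω = 2π·27.9 = 175.6 rad/s
For an in-line slider-crank, x = r cosθ + √(L² − r² sin²θ), so v = −rω sinθ·[1 + r cosθ/√(L² − r² sin²θ)].
With r = 0.0563 m, L = 0.1635 m, θ = 107.3°: √(L² − r² sin²θ) = 0.15441 m.
v = −0.0563·175.6·0.95476·[1 + 0.0563·-0.29737/0.15441] = -8.4163 m/s.
|v| = 8.4163 m/s = 8416.3 mm/s.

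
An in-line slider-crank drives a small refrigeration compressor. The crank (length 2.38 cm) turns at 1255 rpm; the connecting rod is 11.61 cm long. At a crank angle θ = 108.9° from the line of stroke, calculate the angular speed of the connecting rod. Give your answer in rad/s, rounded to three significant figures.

8.90

ω = 131.4 rad/s (converted from 1255 rpm).
The rod makes angle φ with the slider axis where L sinφ = r sinθ; differentiating, L cosφ·φ̇ = r ω cosθ.
L cosφ = √(L² − r² sin²θ) = 0.1139 m.
|ω_rod| = r ω |cosθ| / √(L² − r² sin²θ) = 0.0238·131.4·0.32392/0.1139 = 8.8956 rad/s.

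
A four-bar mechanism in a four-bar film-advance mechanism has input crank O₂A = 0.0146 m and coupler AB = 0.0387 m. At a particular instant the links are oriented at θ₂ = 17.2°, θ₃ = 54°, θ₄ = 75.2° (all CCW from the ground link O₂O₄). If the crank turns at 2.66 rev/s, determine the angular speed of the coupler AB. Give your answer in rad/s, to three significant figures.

ω₂ = 16.71 rad/s (from 2.66 rev/s).
Differentiating the loop-closure r₂e^{iθ₂}+r₃e^{iθ₃}=r₁+r₄e^{iθ₄} gives r₂ω₂e^{iθ₂}+r₃ω₃e^{iθ₃}=r₄ω₄e^{iθ₄}.
Eliminating the other unknown: ω₃ = r₂ω₂ sin(θ₄−θ₂) / [r₃ sin(θ₃−θ₄)].
Numerator sine = +0.84805; denominator sine = -0.36162.
Result = 0.0146·16.71·(+0.84805) / (0.0387·(-0.36162)) = -14.787 rad/s; magnitude 14.787 rad/s.

14.8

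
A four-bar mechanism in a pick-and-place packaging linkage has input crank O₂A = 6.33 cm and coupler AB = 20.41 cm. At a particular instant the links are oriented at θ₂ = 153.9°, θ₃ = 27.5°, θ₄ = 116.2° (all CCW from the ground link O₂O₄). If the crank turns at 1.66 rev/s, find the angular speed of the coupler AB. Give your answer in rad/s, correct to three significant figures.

1.98

ω₂ = 10.43 rad/s (from 1.66 rev/s).
Differentiating the loop-closure r₂e^{iθ₂}+r₃e^{iθ₃}=r₁+r₄e^{iθ₄} gives r₂ω₂e^{iθ₂}+r₃ω₃e^{iθ₃}=r₄ω₄e^{iθ₄}.
Eliminating the other unknown: ω₃ = r₂ω₂ sin(θ₄−θ₂) / [r₃ sin(θ₃−θ₄)].
Numerator sine = -0.61153; denominator sine = -0.99974.
Result = 0.0633·10.43·(-0.61153) / (0.2041·(-0.99974)) = +1.9787 rad/s; magnitude 1.9787 rad/s.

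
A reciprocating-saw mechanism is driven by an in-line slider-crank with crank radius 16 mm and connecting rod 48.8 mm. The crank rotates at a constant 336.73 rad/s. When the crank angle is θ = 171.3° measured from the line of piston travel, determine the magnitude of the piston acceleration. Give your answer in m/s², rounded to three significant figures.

1220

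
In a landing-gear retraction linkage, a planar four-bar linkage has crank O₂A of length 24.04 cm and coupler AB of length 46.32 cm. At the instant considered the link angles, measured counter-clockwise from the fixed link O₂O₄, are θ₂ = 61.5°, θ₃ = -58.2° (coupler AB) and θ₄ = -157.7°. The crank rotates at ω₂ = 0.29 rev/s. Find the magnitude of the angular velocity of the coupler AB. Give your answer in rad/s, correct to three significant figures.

0.606

ω₂ = 1.822 rad/s (from 0.29 rev/s).
Differentiating the loop-closure r₂e^{iθ₂}+r₃e^{iθ₃}=r₁+r₄e^{iθ₄} gives r₂ω₂e^{iθ₂}+r₃ω₃e^{iθ₃}=r₄ω₄e^{iθ₄}.
Eliminating the other unknown: ω₃ = r₂ω₂ sin(θ₄−θ₂) / [r₃ sin(θ₃−θ₄)].
Numerator sine = +0.63203; denominator sine = +0.98629.
Result = 0.2404·1.822·(+0.63203) / (0.4632·(+0.98629)) = +0.60601 rad/s; magnitude 0.60601 rad/s.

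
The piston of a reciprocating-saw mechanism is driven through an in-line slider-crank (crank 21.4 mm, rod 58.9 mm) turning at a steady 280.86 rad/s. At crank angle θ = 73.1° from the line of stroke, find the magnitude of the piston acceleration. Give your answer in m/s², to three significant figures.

ω = 280.9 rad/s
x(θ) = r cosθ + √(L² − r² sin²θ); with ω constant, a = ω²·d²x/dθ².
d²x/dθ² = −r cosθ − r²(cos2θ)/√u − r⁴ sin²2θ/(4u^{3/2}),  u = L² − r² sin²θ = 0.00304995 m².
Substituting r = 0.0214 m, L = 0.0589 m, θ = 73.1°: d²x/dθ² = +0.00057351 m.
a = ω²·d²x/dθ² = (280.9)²·(+0.00057351) = +45.24 m/s²;  |a| = 45.24 m/s².

45.2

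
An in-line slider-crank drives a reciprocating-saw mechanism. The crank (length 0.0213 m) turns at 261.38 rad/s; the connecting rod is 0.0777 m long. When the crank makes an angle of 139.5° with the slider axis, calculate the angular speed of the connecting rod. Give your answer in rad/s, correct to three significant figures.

55.4

ω = 261.4 rad/s
The rod makes angle φ with the slider axis where L sinφ = r sinθ; differentiating, L cosφ·φ̇ = r ω cosθ.
L cosφ = √(L² − r² sin²θ) = 0.076459 m.
|ω_rod| = r ω |cosθ| / √(L² − r² sin²θ) = 0.0213·261.4·0.76041/0.076459 = 55.37 rad/s.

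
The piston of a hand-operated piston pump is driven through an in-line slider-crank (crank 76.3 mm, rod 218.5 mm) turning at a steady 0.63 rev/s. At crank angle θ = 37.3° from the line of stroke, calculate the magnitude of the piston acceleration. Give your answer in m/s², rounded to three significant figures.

ω = 2π·0.63 = 3.958 rad/s
x(θ) = r cosθ + √(L² − r² sin²θ); with ω constant, a = ω²·d²x/dθ².
d²x/dθ² = −r cosθ − r²(cos2θ)/√u − r⁴ sin²2θ/(4u^{3/2}),  u = L² − r² sin²θ = 0.0456044 m².
Substituting r = 0.0763 m, L = 0.2185 m, θ = 37.3°: d²x/dθ² = -0.068743 m.
a = ω²·d²x/dθ² = (3.958)²·(-0.068743) = -1.0771 m/s²;  |a| = 1.0771 m/s².

1.08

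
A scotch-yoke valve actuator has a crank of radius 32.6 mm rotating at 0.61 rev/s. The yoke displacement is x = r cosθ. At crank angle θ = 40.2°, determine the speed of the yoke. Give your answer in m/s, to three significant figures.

0.0806

ω = 3.833 rad/s (from 0.61 rev/s).
x = r cosθ ⇒ ẋ = −rω sinθ.
|v| = rω|sinθ| = 0.0326·3.833·|sin 40.2°| = 0.080648 m/s.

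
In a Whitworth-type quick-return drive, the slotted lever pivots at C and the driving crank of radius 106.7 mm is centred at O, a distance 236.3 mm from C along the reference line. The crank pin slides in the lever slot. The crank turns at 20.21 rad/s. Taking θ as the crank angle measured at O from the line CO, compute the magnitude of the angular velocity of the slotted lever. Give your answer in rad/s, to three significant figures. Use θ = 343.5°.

ω = 20.21 rad/s
Crank pin A relative to C: A = (d + r cosθ, r sinθ); lever angle φ = atan2(r sinθ, d + r cosθ).
Differentiating tanφ: φ̇ = rω(d cosθ + r)/(d² + r² + 2dr cosθ).
d² + r² + 2dr cosθ = |CA|² = 0.115572 m²;  d cosθ + r = +0.33327 m.
|ω_lever| = |0.1067·20.21·+0.33327| / 0.115572 = 6.2183 rad/s.

6.22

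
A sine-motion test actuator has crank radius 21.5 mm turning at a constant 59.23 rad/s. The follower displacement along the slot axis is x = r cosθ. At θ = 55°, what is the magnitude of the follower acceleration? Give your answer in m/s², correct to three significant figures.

43.3

ω = 59.23 rad/s
x = r cosθ ⇒ ẍ = −rω² cosθ (ω constant).
|a| = rω²|cosθ| = 0.0215·(59.23)²·|cos 55°| = 43.263 m/s².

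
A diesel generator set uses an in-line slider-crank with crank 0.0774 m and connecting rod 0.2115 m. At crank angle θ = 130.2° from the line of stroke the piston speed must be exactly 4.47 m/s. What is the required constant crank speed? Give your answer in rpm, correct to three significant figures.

958

For an in-line slider-crank, |v_piston| = rω|sinθ|·[1 + r cosθ/√(L² − r² sin²θ)].
With r = 0.0774 m, L = 0.2115 m, θ = 130.2°: the bracketed kinematic factor |dx/dθ| = 0.044574 m.
ω = v/|dx/dθ| = 4.47/0.044574 = 100.28 rad/s.
N = 60ω/(2π) = 957.63 rpm.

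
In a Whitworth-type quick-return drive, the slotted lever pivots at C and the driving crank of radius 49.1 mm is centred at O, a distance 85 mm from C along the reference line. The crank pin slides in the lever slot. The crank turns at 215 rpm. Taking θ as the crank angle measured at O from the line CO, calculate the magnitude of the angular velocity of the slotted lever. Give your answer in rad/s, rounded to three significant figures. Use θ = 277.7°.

ω = 22.51 rad/s (from 215 rpm).
Crank pin A relative to C: A = (d + r cosθ, r sinθ); lever angle φ = atan2(r sinθ, d + r cosθ).
Differentiating tanφ: φ̇ = rω(d cosθ + r)/(d² + r² + 2dr cosθ).
d² + r² + 2dr cosθ = |CA|² = 0.0107542 m²;  d cosθ + r = +0.060489 m.
|ω_lever| = |0.0491·22.51·+0.060489| / 0.0107542 = 6.2179 rad/s.

6.22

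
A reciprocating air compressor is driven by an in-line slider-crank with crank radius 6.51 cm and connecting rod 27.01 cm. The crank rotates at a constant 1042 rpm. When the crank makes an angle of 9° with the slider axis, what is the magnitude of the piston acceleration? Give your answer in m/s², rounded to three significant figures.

944

ω = 2π·1042/60 = 109.1 rad/s
x(θ) = r cosθ + √(L² − r² sin²θ); with ω constant, a = ω²·d²x/dθ².
d²x/dθ² = −r cosθ − r²(cos2θ)/√u − r⁴ sin²2θ/(4u^{3/2}),  u = L² − r² sin²θ = 0.0728503 m².
Substituting r = 0.0651 m, L = 0.2701 m, θ = 9°: d²x/dθ² = -0.079254 m.
a = ω²·d²x/dθ² = (109.1)²·(-0.079254) = -943.65 m/s²;  |a| = 943.65 m/s².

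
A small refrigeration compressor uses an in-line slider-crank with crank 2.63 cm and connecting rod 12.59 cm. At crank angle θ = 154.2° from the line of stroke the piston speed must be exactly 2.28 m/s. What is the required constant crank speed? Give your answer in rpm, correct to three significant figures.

2340

For an in-line slider-crank, |v_piston| = rω|sinθ|·[1 + r cosθ/√(L² − r² sin²θ)].
With r = 0.0263 m, L = 0.1259 m, θ = 154.2°: the bracketed kinematic factor |dx/dθ| = 0.0092848 m.
ω = v/|dx/dθ| = 2.28/0.0092848 = 245.56 rad/s.
N = 60ω/(2π) = 2344.9 rpm.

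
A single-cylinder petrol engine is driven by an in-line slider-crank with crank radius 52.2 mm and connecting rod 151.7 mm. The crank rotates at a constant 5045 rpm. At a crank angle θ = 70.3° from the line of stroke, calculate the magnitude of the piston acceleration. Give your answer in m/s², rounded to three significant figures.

ω = 2π·5045/60 = 528.3 rad/s
x(θ) = r cosθ + √(L² − r² sin²θ); with ω constant, a = ω²·d²x/dθ².
d²x/dθ² = −r cosθ − r²(cos2θ)/√u − r⁴ sin²2θ/(4u^{3/2}),  u = L² − r² sin²θ = 0.0205977 m².
Substituting r = 0.0522 m, L = 0.1517 m, θ = 70.3°: d²x/dθ² = -0.0031783 m.
a = ω²·d²x/dθ² = (528.3)²·(-0.0031783) = -887.1 m/s²;  |a| = 887.1 m/s².

887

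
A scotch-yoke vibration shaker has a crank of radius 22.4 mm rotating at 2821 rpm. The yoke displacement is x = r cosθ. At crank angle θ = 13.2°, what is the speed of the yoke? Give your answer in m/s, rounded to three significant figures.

1.51

ω = 295.4 rad/s (from 2821 rpm).
x = r cosθ ⇒ ẋ = −rω sinθ.
|v| = rω|sinθ| = 0.0224·295.4·|sin 13.2°| = 1.5111 m/s.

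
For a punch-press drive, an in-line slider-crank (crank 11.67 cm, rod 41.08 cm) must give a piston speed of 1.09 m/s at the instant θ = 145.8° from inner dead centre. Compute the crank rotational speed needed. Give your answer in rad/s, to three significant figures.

21.8

For an in-line slider-crank, |v_piston| = rω|sinθ|·[1 + r cosθ/√(L² − r² sin²θ)].
With r = 0.1167 m, L = 0.4108 m, θ = 145.8°: the bracketed kinematic factor |dx/dθ| = 0.049983 m.
ω = v/|dx/dθ| = 1.09/0.049983 = 21.808 rad/s.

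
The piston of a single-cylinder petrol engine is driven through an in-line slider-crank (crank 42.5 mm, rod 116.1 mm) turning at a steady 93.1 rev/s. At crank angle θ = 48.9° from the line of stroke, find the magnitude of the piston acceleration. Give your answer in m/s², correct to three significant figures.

ω = 2π·93.1 = 585 rad/s
x(θ) = r cosθ + √(L² − r² sin²θ); with ω constant, a = ω²·d²x/dθ².
d²x/dθ² = −r cosθ − r²(cos2θ)/√u − r⁴ sin²2θ/(4u^{3/2}),  u = L² − r² sin²θ = 0.0124535 m².
Substituting r = 0.0425 m, L = 0.1161 m, θ = 48.9°: d²x/dθ² = -0.026318 m.
a = ω²·d²x/dθ² = (585)²·(-0.026318) = -9005.5 m/s²;  |a| = 9005.5 m/s².

9010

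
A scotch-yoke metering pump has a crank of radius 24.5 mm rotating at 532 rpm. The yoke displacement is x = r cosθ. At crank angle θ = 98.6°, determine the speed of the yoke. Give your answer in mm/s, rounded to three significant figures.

ω = 55.71 rad/s (from 532 rpm).
x = r cosθ ⇒ ẋ = −rω sinθ.
|v| = rω|sinθ| = 0.0245·55.71·|sin 98.6°| = 1.3496 m/s = 1349.6 mm/s.

1350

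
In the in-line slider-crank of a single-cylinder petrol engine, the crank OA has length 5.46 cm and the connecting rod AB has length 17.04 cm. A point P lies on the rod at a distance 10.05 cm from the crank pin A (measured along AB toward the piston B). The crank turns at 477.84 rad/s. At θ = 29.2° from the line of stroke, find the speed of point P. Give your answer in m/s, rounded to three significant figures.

17.5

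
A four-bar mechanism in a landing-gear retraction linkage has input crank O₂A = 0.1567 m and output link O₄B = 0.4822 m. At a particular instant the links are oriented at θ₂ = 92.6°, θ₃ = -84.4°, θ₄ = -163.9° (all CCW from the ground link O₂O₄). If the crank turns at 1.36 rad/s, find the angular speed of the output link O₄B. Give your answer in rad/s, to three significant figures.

0.0235

ω₂ = 1.36 rad/s
Differentiating the loop-closure r₂e^{iθ₂}+r₃e^{iθ₃}=r₁+r₄e^{iθ₄} gives r₂ω₂e^{iθ₂}+r₃ω₃e^{iθ₃}=r₄ω₄e^{iθ₄}.
Eliminating the other unknown: ω₄ = r₂ω₂ sin(θ₂−θ₃) / [r₄ sin(θ₄−θ₃)].
Numerator sine = +0.05234; denominator sine = -0.98325.
Result = 0.1567·1.36·(+0.05234) / (0.4822·(-0.98325)) = -0.023524 rad/s; magnitude 0.023524 rad/s.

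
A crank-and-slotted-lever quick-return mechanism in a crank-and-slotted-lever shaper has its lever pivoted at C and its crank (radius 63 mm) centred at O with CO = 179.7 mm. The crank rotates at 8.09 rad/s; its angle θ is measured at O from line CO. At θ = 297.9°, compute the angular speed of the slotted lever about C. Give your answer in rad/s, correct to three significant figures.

1.60

ω = 8.09 rad/s
Crank pin A relative to C: A = (d + r cosθ, r sinθ); lever angle φ = atan2(r sinθ, d + r cosθ).
Differentiating tanφ: φ̇ = rω(d cosθ + r)/(d² + r² + 2dr cosθ).
d² + r² + 2dr cosθ = |CA|² = 0.0468561 m²;  d cosθ + r = +0.14709 m.
|ω_lever| = |0.063·8.09·+0.14709| / 0.0468561 = 1.5999 rad/s.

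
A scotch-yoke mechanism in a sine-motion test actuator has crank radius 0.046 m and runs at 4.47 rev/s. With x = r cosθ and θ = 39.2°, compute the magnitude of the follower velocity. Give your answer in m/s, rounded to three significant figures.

ω = 28.09 rad/s (from 4.47 rev/s).
x = r cosθ ⇒ ẋ = −rω sinθ.
|v| = rω|sinθ| = 0.046·28.09·|sin 39.2°| = 0.81655 m/s.

0.817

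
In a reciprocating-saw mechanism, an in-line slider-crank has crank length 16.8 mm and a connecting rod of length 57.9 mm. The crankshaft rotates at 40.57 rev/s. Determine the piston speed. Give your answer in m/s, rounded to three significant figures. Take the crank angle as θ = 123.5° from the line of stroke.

ω = 2π·40.6 = 254.9 rad/s
For an in-line slider-crank, x = r cosθ + √(L² − r² sin²θ), so v = −rω sinθ·[1 + r cosθ/√(L² − r² sin²θ)].
With r = 0.0168 m, L = 0.0579 m, θ = 123.5°: √(L² − r² sin²θ) = 0.05618 m.
v = −0.0168·254.9·0.83389·[1 + 0.0168·-0.55194/0.05618] = -2.9817 m/s.
|v| = 2.9817 m/s.

2.98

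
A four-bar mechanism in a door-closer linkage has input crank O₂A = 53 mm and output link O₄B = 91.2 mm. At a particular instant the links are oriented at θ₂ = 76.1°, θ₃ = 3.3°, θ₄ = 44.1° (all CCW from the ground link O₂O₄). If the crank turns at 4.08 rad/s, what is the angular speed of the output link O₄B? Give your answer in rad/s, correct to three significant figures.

3.47

ω₂ = 4.08 rad/s
Differentiating the loop-closure r₂e^{iθ₂}+r₃e^{iθ₃}=r₁+r₄e^{iθ₄} gives r₂ω₂e^{iθ₂}+r₃ω₃e^{iθ₃}=r₄ω₄e^{iθ₄}.
Eliminating the other unknown: ω₄ = r₂ω₂ sin(θ₂−θ₃) / [r₄ sin(θ₄−θ₃)].
Numerator sine = +0.95528; denominator sine = +0.65342.
Result = 0.053·4.08·(+0.95528) / (0.0912·(+0.65342)) = +3.4664 rad/s; magnitude 3.4664 rad/s.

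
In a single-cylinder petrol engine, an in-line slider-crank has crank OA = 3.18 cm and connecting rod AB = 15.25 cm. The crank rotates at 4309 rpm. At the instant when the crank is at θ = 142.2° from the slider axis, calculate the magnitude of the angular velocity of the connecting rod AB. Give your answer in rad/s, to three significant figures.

75.0

ω = 451.2 rad/s (converted from 4309 rpm).
The rod makes angle φ with the slider axis where L sinφ = r sinθ; differentiating, L cosφ·φ̇ = r ω cosθ.
L cosφ = √(L² − r² sin²θ) = 0.15125 m.
|ω_rod| = r ω |cosθ| / √(L² − r² sin²θ) = 0.0318·451.2·0.79016/0.15125 = 74.964 rad/s.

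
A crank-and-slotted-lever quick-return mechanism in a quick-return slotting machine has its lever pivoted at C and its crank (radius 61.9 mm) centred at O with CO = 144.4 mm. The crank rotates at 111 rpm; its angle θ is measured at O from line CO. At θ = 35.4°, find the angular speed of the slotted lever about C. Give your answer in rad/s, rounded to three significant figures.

3.29

ω = 11.62 rad/s (from 111 rpm).
Crank pin A relative to C: A = (d + r cosθ, r sinθ); lever angle φ = atan2(r sinθ, d + r cosθ).
Differentiating tanφ: φ̇ = rω(d cosθ + r)/(d² + r² + 2dr cosθ).
d² + r² + 2dr cosθ = |CA|² = 0.0392548 m²;  d cosθ + r = +0.1796 m.
|ω_lever| = |0.0619·11.62·+0.1796| / 0.0392548 = 3.2921 rad/s.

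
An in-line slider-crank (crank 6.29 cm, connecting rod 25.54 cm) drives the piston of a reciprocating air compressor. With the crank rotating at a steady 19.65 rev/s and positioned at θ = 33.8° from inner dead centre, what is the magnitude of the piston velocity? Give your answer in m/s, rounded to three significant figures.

ω = 2π·19.6 = 123.5 rad/s
For an in-line slider-crank, x = r cosθ + √(L² − r² sin²θ), so v = −rω sinθ·[1 + r cosθ/√(L² − r² sin²θ)].
With r = 0.0629 m, L = 0.2554 m, θ = 33.8°: √(L² − r² sin²θ) = 0.25299 m.
v = −0.0629·123.5·0.55630·[1 + 0.0629·0.83098/0.25299] = -5.2127 m/s.
|v| = 5.2127 m/s.

5.21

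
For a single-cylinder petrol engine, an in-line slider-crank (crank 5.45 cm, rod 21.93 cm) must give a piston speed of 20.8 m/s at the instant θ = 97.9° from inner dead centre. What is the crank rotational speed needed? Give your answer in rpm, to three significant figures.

For an in-line slider-crank, |v_piston| = rω|sinθ|·[1 + r cosθ/√(L² − r² sin²θ)].
With r = 0.0545 m, L = 0.2193 m, θ = 97.9°: the bracketed kinematic factor |dx/dθ| = 0.05208 m.
ω = v/|dx/dθ| = 20.8/0.05208 = 399.38 rad/s.
N = 60ω/(2π) = 3813.8 rpm.

3810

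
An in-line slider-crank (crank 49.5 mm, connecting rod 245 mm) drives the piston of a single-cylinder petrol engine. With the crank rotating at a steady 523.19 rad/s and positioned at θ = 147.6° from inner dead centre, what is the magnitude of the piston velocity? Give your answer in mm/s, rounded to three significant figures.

ω = 523.2 rad/s
For an in-line slider-crank, x = r cosθ + √(L² − r² sin²θ), so v = −rω sinθ·[1 + r cosθ/√(L² − r² sin²θ)].
With r = 0.0495 m, L = 0.245 m, θ = 147.6°: √(L² − r² sin²θ) = 0.24356 m.
v = −0.0495·523.2·0.53583·[1 + 0.0495·-0.84433/0.24356] = -11.496 m/s.
|v| = 11.496 m/s = 11496 mm/s.

11500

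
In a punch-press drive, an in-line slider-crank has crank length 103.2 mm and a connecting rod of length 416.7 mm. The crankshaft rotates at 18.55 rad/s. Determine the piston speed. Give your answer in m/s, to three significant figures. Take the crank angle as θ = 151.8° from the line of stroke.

0.706

ω = 18.55 rad/s
For an in-line slider-crank, x = r cosθ + √(L² − r² sin²θ), so v = −rω sinθ·[1 + r cosθ/√(L² − r² sin²θ)].
With r = 0.1032 m, L = 0.4167 m, θ = 151.8°: √(L² − r² sin²θ) = 0.41384 m.
v = −0.1032·18.55·0.47255·[1 + 0.1032·-0.88130/0.41384] = -0.70582 m/s.
|v| = 0.70582 m/s.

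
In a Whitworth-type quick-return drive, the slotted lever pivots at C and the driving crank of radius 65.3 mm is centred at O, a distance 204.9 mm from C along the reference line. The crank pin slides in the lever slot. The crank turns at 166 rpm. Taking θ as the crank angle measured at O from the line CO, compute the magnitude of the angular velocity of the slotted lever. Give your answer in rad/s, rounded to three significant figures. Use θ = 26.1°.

4.03

ω = 17.38 rad/s (from 166 rpm).
Crank pin A relative to C: A = (d + r cosθ, r sinθ); lever angle φ = atan2(r sinθ, d + r cosθ).
Differentiating tanφ: φ̇ = rω(d cosθ + r)/(d² + r² + 2dr cosθ).
d² + r² + 2dr cosθ = |CA|² = 0.0702793 m²;  d cosθ + r = +0.24931 m.
|ω_lever| = |0.0653·17.38·+0.24931| / 0.0702793 = 4.0268 rad/s.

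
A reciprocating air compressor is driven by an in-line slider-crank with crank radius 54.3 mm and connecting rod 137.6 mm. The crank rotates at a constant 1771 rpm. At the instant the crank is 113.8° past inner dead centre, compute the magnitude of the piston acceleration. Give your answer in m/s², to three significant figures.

1270

ω = 2π·1771/60 = 185.5 rad/s
x(θ) = r cosθ + √(L² − r² sin²θ); with ω constant, a = ω²·d²x/dθ².
d²x/dθ² = −r cosθ − r²(cos2θ)/√u − r⁴ sin²2θ/(4u^{3/2}),  u = L² − r² sin²θ = 0.0164654 m².
Substituting r = 0.0543 m, L = 0.1376 m, θ = 113.8°: d²x/dθ² = +0.036846 m.
a = ω²·d²x/dθ² = (185.5)²·(+0.036846) = +1267.3 m/s²;  |a| = 1267.3 m/s².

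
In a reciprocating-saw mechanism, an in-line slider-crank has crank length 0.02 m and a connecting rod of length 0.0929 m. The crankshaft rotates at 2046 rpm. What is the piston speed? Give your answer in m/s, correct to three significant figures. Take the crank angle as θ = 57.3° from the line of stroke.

ω = 2π·2046/60 = 214.3 rad/s
For an in-line slider-crank, x = r cosθ + √(L² − r² sin²θ), so v = −rω sinθ·[1 + r cosθ/√(L² − r² sin²θ)].
With r = 0.02 m, L = 0.0929 m, θ = 57.3°: √(L² − r² sin²θ) = 0.091363 m.
v = −0.02·214.3·0.84151·[1 + 0.02·0.54024/0.091363] = -4.0324 m/s.
|v| = 4.0324 m/s.

4.03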